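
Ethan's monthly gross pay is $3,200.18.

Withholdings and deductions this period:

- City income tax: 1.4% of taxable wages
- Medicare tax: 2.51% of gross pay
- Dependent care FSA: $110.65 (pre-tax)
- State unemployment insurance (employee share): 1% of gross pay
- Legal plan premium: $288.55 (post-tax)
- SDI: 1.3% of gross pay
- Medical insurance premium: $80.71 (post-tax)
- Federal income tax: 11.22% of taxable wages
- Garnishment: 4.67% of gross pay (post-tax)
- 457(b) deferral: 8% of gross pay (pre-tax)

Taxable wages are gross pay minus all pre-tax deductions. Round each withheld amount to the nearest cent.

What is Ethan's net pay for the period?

Dependent care FSA: $110.65
457(b) deferral: $3,200.18 × 0.08 = $256.01
Pre-tax total = $110.65 + $256.01 = $366.66
Taxable wages = $3,200.18 − $366.66 = $2,833.52
Federal income tax: $2,833.52 × 0.1122 = $317.92
City income tax: $2,833.52 × 0.014 = $39.67
SDI: $3,200.18 × 0.013 = $41.60
Medicare tax: $3,200.18 × 0.0251 = $80.32
State unemployment insurance (employee share): $3,200.18 × 0.01 = $32.00
Garnishment: $3,200.18 × 0.0467 = $149.45
Medical insurance premium: $80.71
Legal plan premium: $288.55
Total deductions = $110.65 + $256.01 + $317.92 + $39.67 + $41.60 + $80.32 + $32.00 + $149.45 + $80.71 + $288.55 = $1,396.88
Net pay = $3,200.18 − $1,396.88 = $1,803.30

$1,803.30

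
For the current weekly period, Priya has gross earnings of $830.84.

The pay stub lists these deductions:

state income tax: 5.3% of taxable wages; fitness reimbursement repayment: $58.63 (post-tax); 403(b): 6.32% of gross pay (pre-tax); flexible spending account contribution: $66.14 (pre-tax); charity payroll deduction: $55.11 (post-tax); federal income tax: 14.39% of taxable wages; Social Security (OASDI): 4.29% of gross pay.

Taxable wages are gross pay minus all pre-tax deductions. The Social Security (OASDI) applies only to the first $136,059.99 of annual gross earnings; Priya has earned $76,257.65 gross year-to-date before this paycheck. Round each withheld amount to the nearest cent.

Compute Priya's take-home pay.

$422.58

403(b): $830.84 × 0.0632 = $52.51
Flexible spending account contribution: $66.14
Pre-tax total = $52.51 + $66.14 = $118.65
Taxable wages = $830.84 − $118.65 = $712.19
Federal income tax: $712.19 × 0.1439 = $102.48
State income tax: $712.19 × 0.053 = $37.75
Social Security (OASDI): cap not yet reached, full $830.84 is subject → $830.84 × 0.0429 = $35.64
Charity payroll deduction: $55.11
Fitness reimbursement repayment: $58.63
Total deductions = $52.51 + $66.14 + $102.48 + $37.75 + $35.64 + $55.11 + $58.63 = $408.26
Net pay = $830.84 − $408.26 = $422.58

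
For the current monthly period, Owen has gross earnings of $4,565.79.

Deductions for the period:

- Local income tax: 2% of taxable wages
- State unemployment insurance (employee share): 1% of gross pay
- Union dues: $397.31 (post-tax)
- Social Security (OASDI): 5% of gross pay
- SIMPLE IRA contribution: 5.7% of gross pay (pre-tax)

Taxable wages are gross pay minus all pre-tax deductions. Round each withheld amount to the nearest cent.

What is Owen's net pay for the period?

SIMPLE IRA contribution: $4,565.79 × 0.057 = $260.25
Taxable wages = $4,565.79 − $260.25 = $4,305.54
Local income tax: $4,305.54 × 0.02 = $86.11
State unemployment insurance (employee share): $4,565.79 × 0.01 = $45.66
Social Security (OASDI): $4,565.79 × 0.05 = $228.29
Union dues: $397.31
Total deductions = $260.25 + $86.11 + $45.66 + $228.29 + $397.31 = $1,017.62
Net pay = $4,565.79 − $1,017.62 = $3,548.17

$3,548.17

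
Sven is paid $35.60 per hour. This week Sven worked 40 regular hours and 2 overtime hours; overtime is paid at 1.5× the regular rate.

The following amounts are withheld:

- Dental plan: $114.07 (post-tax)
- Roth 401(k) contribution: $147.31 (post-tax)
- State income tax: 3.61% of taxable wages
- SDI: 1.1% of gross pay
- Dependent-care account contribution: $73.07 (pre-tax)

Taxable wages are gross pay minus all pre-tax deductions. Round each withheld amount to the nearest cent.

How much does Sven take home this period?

Regular pay: 40 × $35.60 = $1,424.00
Overtime pay: 2 × $35.60 × 1.5 = $106.80
Gross pay = $1,424.00 + $106.80 = $1,530.80
Dependent-care account contribution: $73.07
Taxable wages = $1,530.80 − $73.07 = $1,457.73
State income tax: $1,457.73 × 0.0361 = $52.62
SDI: $1,530.80 × 0.011 = $16.84
Roth 401(k) contribution: $147.31
Dental plan: $114.07
Total deductions = $73.07 + $52.62 + $16.84 + $147.31 + $114.07 = $403.91
Net pay = $1,530.80 − $403.91 = $1,126.89

$1,126.89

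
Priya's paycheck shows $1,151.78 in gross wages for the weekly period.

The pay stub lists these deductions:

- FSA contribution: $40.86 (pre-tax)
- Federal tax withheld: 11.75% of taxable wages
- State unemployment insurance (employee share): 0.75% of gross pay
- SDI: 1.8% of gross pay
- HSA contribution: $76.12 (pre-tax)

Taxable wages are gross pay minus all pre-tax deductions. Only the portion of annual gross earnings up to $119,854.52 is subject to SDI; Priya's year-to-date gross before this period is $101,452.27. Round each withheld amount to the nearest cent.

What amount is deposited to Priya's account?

FSA contribution: $40.86
HSA contribution: $76.12
Pre-tax total = $40.86 + $76.12 = $116.98
Taxable wages = $1,151.78 − $116.98 = $1,034.80
Federal tax withheld: $1,034.80 × 0.1175 = $121.59
State unemployment insurance (employee share): $1,151.78 × 0.0075 = $8.64
SDI: cap not yet reached, full $1,151.78 is subject → $1,151.78 × 0.018 = $20.73
Total deductions = $40.86 + $76.12 + $121.59 + $8.64 + $20.73 = $267.94
Net pay = $1,151.78 − $267.94 = $883.84

$883.84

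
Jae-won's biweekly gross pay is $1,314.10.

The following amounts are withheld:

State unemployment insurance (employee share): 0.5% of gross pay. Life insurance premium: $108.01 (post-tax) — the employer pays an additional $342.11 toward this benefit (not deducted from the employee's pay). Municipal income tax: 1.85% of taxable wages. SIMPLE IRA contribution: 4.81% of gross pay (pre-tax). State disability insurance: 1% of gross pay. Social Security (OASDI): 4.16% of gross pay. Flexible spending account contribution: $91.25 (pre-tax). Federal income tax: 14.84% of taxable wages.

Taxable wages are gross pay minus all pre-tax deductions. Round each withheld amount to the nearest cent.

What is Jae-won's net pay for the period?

Flexible spending account contribution: $91.25
SIMPLE IRA contribution: $1,314.10 × 0.0481 = $63.21
Pre-tax total = $91.25 + $63.21 = $154.46
Taxable wages = $1,314.10 − $154.46 = $1,159.64
Federal income tax: $1,159.64 × 0.1484 = $172.09
Municipal income tax: $1,159.64 × 0.0185 = $21.45
State unemployment insurance (employee share): $1,314.10 × 0.005 = $6.57
State disability insurance: $1,314.10 × 0.01 = $13.14
Social Security (OASDI): $1,314.10 × 0.0416 = $54.67
Life insurance premium: $108.01
(Employer's $342.11 toward life insurance premium is not withheld from the employee.)
Total deductions = $91.25 + $63.21 + $172.09 + $21.45 + $6.57 + $13.14 + $54.67 + $108.01 = $530.39
Net pay = $1,314.10 − $530.39 = $783.71

$783.71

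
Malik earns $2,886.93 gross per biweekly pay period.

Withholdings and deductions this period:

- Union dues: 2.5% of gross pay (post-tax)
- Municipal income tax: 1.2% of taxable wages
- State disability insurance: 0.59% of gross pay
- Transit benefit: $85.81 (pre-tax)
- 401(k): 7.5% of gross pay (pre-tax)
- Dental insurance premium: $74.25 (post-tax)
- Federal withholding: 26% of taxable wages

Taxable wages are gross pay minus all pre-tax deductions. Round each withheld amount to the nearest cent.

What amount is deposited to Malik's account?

401(k): $2,886.93 × 0.075 = $216.52
Transit benefit: $85.81
Pre-tax total = $216.52 + $85.81 = $302.33
Taxable wages = $2,886.93 − $302.33 = $2,584.60
Federal withholding: $2,584.60 × 0.26 = $672.00
Municipal income tax: $2,584.60 × 0.012 = $31.02
State disability insurance: $2,886.93 × 0.0059 = $17.03
Union dues: $2,886.93 × 0.025 = $72.17
Dental insurance premium: $74.25
Total deductions = $216.52 + $85.81 + $672.00 + $31.02 + $17.03 + $72.17 + $74.25 = $1,168.80
Net pay = $2,886.93 − $1,168.80 = $1,718.13

$1,718.13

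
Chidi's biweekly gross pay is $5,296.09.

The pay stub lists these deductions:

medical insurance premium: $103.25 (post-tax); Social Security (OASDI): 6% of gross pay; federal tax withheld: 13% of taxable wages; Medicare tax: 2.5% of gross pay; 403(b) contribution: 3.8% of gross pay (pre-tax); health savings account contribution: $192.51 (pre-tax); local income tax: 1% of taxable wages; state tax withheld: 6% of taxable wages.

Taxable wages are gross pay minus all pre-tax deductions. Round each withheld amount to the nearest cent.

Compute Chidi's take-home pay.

$3,368.45

403(b) contribution: $5,296.09 × 0.038 = $201.25
Health savings account contribution: $192.51
Pre-tax total = $201.25 + $192.51 = $393.76
Taxable wages = $5,296.09 − $393.76 = $4,902.33
State tax withheld: $4,902.33 × 0.06 = $294.14
Local income tax: $4,902.33 × 0.01 = $49.02
Federal tax withheld: $4,902.33 × 0.13 = $637.30
Social Security (OASDI): $5,296.09 × 0.06 = $317.77
Medicare tax: $5,296.09 × 0.025 = $132.40
Medical insurance premium: $103.25
Total deductions = $201.25 + $192.51 + $294.14 + $49.02 + $637.30 + $317.77 + $132.40 + $103.25 = $1,927.64
Net pay = $5,296.09 − $1,927.64 = $3,368.45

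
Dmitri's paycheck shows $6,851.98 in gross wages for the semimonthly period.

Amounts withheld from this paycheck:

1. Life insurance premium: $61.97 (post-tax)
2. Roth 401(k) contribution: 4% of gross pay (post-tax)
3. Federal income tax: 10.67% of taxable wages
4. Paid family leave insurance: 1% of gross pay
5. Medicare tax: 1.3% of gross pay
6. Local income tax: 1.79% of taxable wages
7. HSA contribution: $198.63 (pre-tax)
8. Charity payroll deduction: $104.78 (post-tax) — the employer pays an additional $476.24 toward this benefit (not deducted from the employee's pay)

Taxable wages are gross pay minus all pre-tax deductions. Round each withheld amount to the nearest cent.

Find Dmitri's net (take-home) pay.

$5,225.92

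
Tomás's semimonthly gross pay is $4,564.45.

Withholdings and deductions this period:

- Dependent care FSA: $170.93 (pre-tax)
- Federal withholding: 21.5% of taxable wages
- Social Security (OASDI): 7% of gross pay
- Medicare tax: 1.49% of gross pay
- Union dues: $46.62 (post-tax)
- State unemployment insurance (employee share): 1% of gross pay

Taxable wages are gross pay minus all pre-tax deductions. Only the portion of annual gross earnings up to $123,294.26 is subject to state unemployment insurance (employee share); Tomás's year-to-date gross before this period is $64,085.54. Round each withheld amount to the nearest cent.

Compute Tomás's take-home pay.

$2,969.13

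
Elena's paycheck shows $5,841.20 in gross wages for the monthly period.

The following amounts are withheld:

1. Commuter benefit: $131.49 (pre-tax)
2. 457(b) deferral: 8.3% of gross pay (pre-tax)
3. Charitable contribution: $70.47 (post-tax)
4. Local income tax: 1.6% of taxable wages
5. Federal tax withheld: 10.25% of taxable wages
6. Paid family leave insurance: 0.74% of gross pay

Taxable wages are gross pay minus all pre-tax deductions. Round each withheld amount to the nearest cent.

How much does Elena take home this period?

$4,492.05

Commuter benefit: $131.49
457(b) deferral: $5,841.20 × 0.083 = $484.82
Pre-tax total = $131.49 + $484.82 = $616.31
Taxable wages = $5,841.20 − $616.31 = $5,224.89
Local income tax: $5,224.89 × 0.016 = $83.60
Federal tax withheld: $5,224.89 × 0.1025 = $535.55
Paid family leave insurance: $5,841.20 × 0.0074 = $43.22
Charitable contribution: $70.47
Total deductions = $131.49 + $484.82 + $83.60 + $535.55 + $43.22 + $70.47 = $1,349.15
Net pay = $5,841.20 − $1,349.15 = $4,492.05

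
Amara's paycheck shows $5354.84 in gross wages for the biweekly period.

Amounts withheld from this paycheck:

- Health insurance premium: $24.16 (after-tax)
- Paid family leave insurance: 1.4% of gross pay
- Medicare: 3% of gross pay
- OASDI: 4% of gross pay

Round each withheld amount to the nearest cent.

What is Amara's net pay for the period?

$4880.87

Medicare: $5354.84 × 0.03 = $160.65
OASDI: $5354.84 × 0.04 = $214.19
Paid family leave insurance: $5354.84 × 0.014 = $74.97
Health insurance premium: $24.16
Total deductions = $160.65 + $214.19 + $74.97 + $24.16 = $473.97
Net pay = $5354.84 − $473.97 = $4880.87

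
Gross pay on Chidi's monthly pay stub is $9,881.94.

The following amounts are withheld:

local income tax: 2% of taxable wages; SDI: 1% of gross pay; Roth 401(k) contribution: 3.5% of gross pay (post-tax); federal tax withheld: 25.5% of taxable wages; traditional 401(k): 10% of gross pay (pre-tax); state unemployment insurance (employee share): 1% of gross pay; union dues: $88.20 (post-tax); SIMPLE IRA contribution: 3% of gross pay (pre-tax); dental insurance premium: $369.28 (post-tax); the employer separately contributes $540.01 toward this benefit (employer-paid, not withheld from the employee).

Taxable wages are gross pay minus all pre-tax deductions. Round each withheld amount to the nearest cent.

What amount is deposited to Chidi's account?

SIMPLE IRA contribution: $9,881.94 × 0.03 = $296.46
Traditional 401(k): $9,881.94 × 0.1 = $988.19
Pre-tax total = $296.46 + $988.19 = $1,284.65
Taxable wages = $9,881.94 − $1,284.65 = $8,597.29
Federal tax withheld: $8,597.29 × 0.255 = $2,192.31
Local income tax: $8,597.29 × 0.02 = $171.95
State unemployment insurance (employee share): $9,881.94 × 0.01 = $98.82
SDI: $9,881.94 × 0.01 = $98.82
Dental insurance premium: $369.28
Roth 401(k) contribution: $9,881.94 × 0.035 = $345.87
Union dues: $88.20
(Employer's $540.01 toward dental insurance premium is not withheld from the employee.)
Total deductions = $296.46 + $988.19 + $2,192.31 + $171.95 + $98.82 + $98.82 + $369.28 + $345.87 + $88.20 = $4,649.90
Net pay = $9,881.94 − $4,649.90 = $5,232.04

$5,232.04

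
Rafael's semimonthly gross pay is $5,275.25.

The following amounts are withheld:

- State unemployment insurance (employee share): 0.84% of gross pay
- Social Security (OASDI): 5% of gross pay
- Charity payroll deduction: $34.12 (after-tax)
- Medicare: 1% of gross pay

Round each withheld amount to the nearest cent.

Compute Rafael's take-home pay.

$4,880.31

State unemployment insurance (employee share): $5,275.25 × 0.0084 = $44.31
Medicare: $5,275.25 × 0.01 = $52.75
Social Security (OASDI): $5,275.25 × 0.05 = $263.76
Charity payroll deduction: $34.12
Total deductions = $44.31 + $52.75 + $263.76 + $34.12 = $394.94
Net pay = $5,275.25 − $394.94 = $4,880.31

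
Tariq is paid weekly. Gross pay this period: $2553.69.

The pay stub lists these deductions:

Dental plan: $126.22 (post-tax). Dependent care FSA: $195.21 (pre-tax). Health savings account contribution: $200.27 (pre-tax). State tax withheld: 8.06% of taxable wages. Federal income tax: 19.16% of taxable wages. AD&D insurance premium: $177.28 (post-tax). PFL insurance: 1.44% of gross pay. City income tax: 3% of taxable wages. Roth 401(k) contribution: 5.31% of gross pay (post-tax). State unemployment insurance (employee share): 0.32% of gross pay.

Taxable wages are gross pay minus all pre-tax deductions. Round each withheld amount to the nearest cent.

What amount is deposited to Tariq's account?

Health savings account contribution: $200.27
Dependent care FSA: $195.21
Pre-tax total = $200.27 + $195.21 = $395.48
Taxable wages = $2553.69 − $395.48 = $2158.21
City income tax: $2158.21 × 0.03 = $64.75
Federal income tax: $2158.21 × 0.1916 = $413.51
State tax withheld: $2158.21 × 0.0806 = $173.95
PFL insurance: $2553.69 × 0.0144 = $36.77
State unemployment insurance (employee share): $2553.69 × 0.0032 = $8.17
AD&D insurance premium: $177.28
Dental plan: $126.22
Roth 401(k) contribution: $2553.69 × 0.0531 = $135.60
Total deductions = $200.27 + $195.21 + $64.75 + $413.51 + $173.95 + $36.77 + $8.17 + $177.28 + $126.22 + $135.60 = $1531.73
Net pay = $2553.69 − $1531.73 = $1021.96

$1021.96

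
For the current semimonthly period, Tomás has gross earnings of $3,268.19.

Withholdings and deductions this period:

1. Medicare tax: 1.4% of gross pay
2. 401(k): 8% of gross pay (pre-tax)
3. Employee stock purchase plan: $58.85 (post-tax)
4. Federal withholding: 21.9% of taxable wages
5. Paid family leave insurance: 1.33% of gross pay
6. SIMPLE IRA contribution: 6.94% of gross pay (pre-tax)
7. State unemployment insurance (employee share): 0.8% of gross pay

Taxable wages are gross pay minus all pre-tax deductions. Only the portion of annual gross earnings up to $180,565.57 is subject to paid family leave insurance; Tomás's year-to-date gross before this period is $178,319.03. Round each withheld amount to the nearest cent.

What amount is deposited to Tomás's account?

SIMPLE IRA contribution: $3,268.19 × 0.0694 = $226.81
401(k): $3,268.19 × 0.08 = $261.46
Pre-tax total = $226.81 + $261.46 = $488.27
Taxable wages = $3,268.19 − $488.27 = $2,779.92
Federal withholding: $2,779.92 × 0.219 = $608.80
Paid family leave insurance: only $180,565.57 − $178,319.03 = $2,246.54 of this check is subject → $2,246.54 × 0.0133 = $29.88
Medicare tax: $3,268.19 × 0.014 = $45.75
State unemployment insurance (employee share): $3,268.19 × 0.008 = $26.15
Employee stock purchase plan: $58.85
Total deductions = $226.81 + $261.46 + $608.80 + $29.88 + $45.75 + $26.15 + $58.85 = $1,257.70
Net pay = $3,268.19 − $1,257.70 = $2,010.49

$2,010.49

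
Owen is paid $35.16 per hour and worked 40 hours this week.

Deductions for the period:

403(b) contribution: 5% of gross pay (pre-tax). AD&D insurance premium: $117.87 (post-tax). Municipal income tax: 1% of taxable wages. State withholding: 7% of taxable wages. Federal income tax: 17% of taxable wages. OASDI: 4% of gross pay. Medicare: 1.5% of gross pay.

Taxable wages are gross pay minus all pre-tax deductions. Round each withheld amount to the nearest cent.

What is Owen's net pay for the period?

Gross pay: 40 × $35.16 = $1406.40
403(b) contribution: $1406.40 × 0.05 = $70.32
Taxable wages = $1406.40 − $70.32 = $1336.08
State withholding: $1336.08 × 0.07 = $93.53
Federal income tax: $1336.08 × 0.17 = $227.13
Municipal income tax: $1336.08 × 0.01 = $13.36
Medicare: $1406.40 × 0.015 = $21.10
OASDI: $1406.40 × 0.04 = $56.26
AD&D insurance premium: $117.87
Total deductions = $70.32 + $93.53 + $227.13 + $13.36 + $21.10 + $56.26 + $117.87 = $599.57
Net pay = $1406.40 − $599.57 = $806.83

$806.83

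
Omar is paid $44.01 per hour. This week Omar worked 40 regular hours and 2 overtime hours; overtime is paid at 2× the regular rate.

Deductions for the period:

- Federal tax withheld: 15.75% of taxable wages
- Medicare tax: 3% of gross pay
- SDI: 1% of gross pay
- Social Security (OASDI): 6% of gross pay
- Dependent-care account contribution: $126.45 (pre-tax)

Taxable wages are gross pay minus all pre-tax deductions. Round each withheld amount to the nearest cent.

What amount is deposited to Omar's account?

Regular pay: 40 × $44.01 = $1,760.40
Overtime pay: 2 × $44.01 × 2 = $176.04
Gross pay = $1,760.40 + $176.04 = $1,936.44
Dependent-care account contribution: $126.45
Taxable wages = $1,936.44 − $126.45 = $1,809.99
Federal tax withheld: $1,809.99 × 0.1575 = $285.07
Social Security (OASDI): $1,936.44 × 0.06 = $116.19
Medicare tax: $1,936.44 × 0.03 = $58.09
SDI: $1,936.44 × 0.01 = $19.36
Total deductions = $126.45 + $285.07 + $116.19 + $58.09 + $19.36 = $605.16
Net pay = $1,936.44 − $605.16 = $1,331.28

$1,331.28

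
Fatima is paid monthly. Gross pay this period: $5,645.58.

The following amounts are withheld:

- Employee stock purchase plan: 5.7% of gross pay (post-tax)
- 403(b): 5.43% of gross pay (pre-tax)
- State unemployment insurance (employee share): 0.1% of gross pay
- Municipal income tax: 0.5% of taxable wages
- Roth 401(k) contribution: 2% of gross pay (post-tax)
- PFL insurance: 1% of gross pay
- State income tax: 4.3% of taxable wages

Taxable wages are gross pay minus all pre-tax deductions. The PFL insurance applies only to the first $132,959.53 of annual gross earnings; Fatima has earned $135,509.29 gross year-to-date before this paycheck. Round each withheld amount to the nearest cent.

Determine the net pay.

$4,642.39

403(b): $5,645.58 × 0.0543 = $306.55
Taxable wages = $5,645.58 − $306.55 = $5,339.03
State income tax: $5,339.03 × 0.043 = $229.58
Municipal income tax: $5,339.03 × 0.005 = $26.70
State unemployment insurance (employee share): $5,645.58 × 0.001 = $5.65
PFL insurance: annual cap $132,959.53 already reached (YTD $135,509.29), so $0.00
Employee stock purchase plan: $5,645.58 × 0.057 = $321.80
Roth 401(k) contribution: $5,645.58 × 0.02 = $112.91
Total deductions = $306.55 + $229.58 + $26.70 + $5.65 + $0.00 + $321.80 + $112.91 = $1,003.19
Net pay = $5,645.58 − $1,003.19 = $4,642.39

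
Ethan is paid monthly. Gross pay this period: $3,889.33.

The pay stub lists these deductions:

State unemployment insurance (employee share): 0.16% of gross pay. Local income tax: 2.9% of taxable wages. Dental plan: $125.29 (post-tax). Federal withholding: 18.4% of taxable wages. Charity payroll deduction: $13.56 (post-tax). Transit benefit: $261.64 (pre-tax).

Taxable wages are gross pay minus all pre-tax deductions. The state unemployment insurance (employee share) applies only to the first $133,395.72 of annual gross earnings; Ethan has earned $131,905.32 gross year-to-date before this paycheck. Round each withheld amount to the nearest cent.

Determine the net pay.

$2,713.77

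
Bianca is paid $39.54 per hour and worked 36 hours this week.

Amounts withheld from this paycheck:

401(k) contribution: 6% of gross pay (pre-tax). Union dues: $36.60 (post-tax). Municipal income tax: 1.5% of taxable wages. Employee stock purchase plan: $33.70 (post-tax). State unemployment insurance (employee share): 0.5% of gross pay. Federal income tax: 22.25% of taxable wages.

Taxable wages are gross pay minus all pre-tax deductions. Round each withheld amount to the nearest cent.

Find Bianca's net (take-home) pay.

$942.83

Gross pay: 36 × $39.54 = $1,423.44
401(k) contribution: $1,423.44 × 0.06 = $85.41
Taxable wages = $1,423.44 − $85.41 = $1,338.03
Municipal income tax: $1,338.03 × 0.015 = $20.07
Federal income tax: $1,338.03 × 0.2225 = $297.71
State unemployment insurance (employee share): $1,423.44 × 0.005 = $7.12
Employee stock purchase plan: $33.70
Union dues: $36.60
Total deductions = $85.41 + $20.07 + $297.71 + $7.12 + $33.70 + $36.60 = $480.61
Net pay = $1,423.44 − $480.61 = $942.83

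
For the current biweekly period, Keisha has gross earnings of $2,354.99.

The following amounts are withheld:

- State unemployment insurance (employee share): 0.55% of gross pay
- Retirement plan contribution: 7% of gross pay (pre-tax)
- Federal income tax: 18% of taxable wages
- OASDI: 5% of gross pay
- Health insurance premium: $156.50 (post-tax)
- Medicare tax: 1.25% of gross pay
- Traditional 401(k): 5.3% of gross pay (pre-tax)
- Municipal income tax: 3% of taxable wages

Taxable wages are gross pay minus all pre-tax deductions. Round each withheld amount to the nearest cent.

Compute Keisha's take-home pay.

$1,314.97

Retirement plan contribution: $2,354.99 × 0.07 = $164.85
Traditional 401(k): $2,354.99 × 0.053 = $124.81
Pre-tax total = $164.85 + $124.81 = $289.66
Taxable wages = $2,354.99 − $289.66 = $2,065.33
Federal income tax: $2,065.33 × 0.18 = $371.76
Municipal income tax: $2,065.33 × 0.03 = $61.96
State unemployment insurance (employee share): $2,354.99 × 0.0055 = $12.95
Medicare tax: $2,354.99 × 0.0125 = $29.44
OASDI: $2,354.99 × 0.05 = $117.75
Health insurance premium: $156.50
Total deductions = $164.85 + $124.81 + $371.76 + $61.96 + $12.95 + $29.44 + $117.75 + $156.50 = $1,040.02
Net pay = $2,354.99 − $1,040.02 = $1,314.97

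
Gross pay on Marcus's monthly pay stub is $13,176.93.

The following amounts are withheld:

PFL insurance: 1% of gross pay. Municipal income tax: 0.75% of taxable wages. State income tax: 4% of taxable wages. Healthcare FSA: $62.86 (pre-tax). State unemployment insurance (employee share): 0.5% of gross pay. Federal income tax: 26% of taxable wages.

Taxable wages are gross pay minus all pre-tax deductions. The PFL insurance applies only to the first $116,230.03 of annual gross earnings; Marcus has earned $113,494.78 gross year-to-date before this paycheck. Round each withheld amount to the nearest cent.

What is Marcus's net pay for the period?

Healthcare FSA: $62.86
Taxable wages = $13,176.93 − $62.86 = $13,114.07
State income tax: $13,114.07 × 0.04 = $524.56
Municipal income tax: $13,114.07 × 0.0075 = $98.36
Federal income tax: $13,114.07 × 0.26 = $3,409.66
State unemployment insurance (employee share): $13,176.93 × 0.005 = $65.88
PFL insurance: only $116,230.03 − $113,494.78 = $2,735.25 of this check is subject → $2,735.25 × 0.01 = $27.35
Total deductions = $62.86 + $524.56 + $98.36 + $3,409.66 + $65.88 + $27.35 = $4,188.67
Net pay = $13,176.93 − $4,188.67 = $8,988.26

$8,988.26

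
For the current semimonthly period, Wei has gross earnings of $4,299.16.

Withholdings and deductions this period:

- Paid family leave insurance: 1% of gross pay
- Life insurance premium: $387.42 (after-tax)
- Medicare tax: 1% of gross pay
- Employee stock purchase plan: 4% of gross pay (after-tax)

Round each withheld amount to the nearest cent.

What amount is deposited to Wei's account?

$3,653.79

Paid family leave insurance: $4,299.16 × 0.01 = $42.99
Medicare tax: $4,299.16 × 0.01 = $42.99
Life insurance premium: $387.42
Employee stock purchase plan: $4,299.16 × 0.04 = $171.97
Total deductions = $42.99 + $42.99 + $387.42 + $171.97 = $645.37
Net pay = $4,299.16 − $645.37 = $3,653.79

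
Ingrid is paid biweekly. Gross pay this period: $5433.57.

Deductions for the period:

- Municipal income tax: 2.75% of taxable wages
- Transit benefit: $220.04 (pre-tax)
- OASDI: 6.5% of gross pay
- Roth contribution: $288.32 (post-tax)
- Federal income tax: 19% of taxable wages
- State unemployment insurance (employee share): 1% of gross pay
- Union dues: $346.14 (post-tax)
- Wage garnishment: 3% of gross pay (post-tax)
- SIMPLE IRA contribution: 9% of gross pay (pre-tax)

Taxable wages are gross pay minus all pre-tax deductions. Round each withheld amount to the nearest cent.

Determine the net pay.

SIMPLE IRA contribution: $5433.57 × 0.09 = $489.02
Transit benefit: $220.04
Pre-tax total = $489.02 + $220.04 = $709.06
Taxable wages = $5433.57 − $709.06 = $4724.51
Municipal income tax: $4724.51 × 0.0275 = $129.92
Federal income tax: $4724.51 × 0.19 = $897.66
OASDI: $5433.57 × 0.065 = $353.18
State unemployment insurance (employee share): $5433.57 × 0.01 = $54.34
Roth contribution: $288.32
Union dues: $346.14
Wage garnishment: $5433.57 × 0.03 = $163.01
Total deductions = $489.02 + $220.04 + $129.92 + $897.66 + $353.18 + $54.34 + $288.32 + $346.14 + $163.01 = $2941.63
Net pay = $5433.57 − $2941.63 = $2491.94

$2491.94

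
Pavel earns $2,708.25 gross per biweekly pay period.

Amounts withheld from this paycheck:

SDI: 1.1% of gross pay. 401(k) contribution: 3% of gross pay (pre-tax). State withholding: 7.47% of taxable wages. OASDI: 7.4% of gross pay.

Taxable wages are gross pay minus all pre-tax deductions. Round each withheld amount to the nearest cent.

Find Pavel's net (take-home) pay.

$2,200.56

401(k) contribution: $2,708.25 × 0.03 = $81.25
Taxable wages = $2,708.25 − $81.25 = $2,627.00
State withholding: $2,627.00 × 0.0747 = $196.24
OASDI: $2,708.25 × 0.074 = $200.41
SDI: $2,708.25 × 0.011 = $29.79
Total deductions = $81.25 + $196.24 + $200.41 + $29.79 = $507.69
Net pay = $2,708.25 − $507.69 = $2,200.56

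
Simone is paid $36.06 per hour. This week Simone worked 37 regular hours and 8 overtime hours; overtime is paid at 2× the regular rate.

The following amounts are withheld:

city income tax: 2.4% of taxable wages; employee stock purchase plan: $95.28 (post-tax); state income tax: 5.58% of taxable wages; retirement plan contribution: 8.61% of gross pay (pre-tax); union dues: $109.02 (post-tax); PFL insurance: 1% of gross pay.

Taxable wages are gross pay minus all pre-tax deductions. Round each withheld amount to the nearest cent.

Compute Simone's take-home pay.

$1,383.84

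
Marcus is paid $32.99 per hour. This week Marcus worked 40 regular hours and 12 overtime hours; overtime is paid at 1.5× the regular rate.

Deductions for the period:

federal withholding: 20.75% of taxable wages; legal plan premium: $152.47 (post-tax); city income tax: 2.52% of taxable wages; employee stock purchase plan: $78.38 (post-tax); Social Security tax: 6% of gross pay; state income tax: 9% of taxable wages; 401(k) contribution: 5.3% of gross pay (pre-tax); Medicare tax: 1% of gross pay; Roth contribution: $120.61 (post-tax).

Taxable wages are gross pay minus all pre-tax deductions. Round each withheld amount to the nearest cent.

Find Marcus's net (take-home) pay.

$741.88

Regular pay: 40 × $32.99 = $1319.60
Overtime pay: 12 × $32.99 × 1.5 = $593.82
Gross pay = $1319.60 + $593.82 = $1913.42
401(k) contribution: $1913.42 × 0.053 = $101.41
Taxable wages = $1913.42 − $101.41 = $1812.01
State income tax: $1812.01 × 0.09 = $163.08
City income tax: $1812.01 × 0.0252 = $45.66
Federal withholding: $1812.01 × 0.2075 = $375.99
Social Security tax: $1913.42 × 0.06 = $114.81
Medicare tax: $1913.42 × 0.01 = $19.13
Roth contribution: $120.61
Legal plan premium: $152.47
Employee stock purchase plan: $78.38
Total deductions = $101.41 + $163.08 + $45.66 + $375.99 + $114.81 + $19.13 + $120.61 + $152.47 + $78.38 = $1171.54
Net pay = $1913.42 − $1171.54 = $741.88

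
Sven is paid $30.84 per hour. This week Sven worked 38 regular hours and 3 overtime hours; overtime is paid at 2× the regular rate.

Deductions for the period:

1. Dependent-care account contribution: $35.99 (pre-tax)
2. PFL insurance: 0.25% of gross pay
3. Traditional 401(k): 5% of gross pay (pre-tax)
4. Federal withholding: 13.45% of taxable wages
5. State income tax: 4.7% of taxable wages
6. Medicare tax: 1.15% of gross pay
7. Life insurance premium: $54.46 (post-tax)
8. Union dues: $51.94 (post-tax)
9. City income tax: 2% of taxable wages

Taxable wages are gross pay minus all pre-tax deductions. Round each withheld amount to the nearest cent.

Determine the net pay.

Regular pay: 38 × $30.84 = $1,171.92
Overtime pay: 3 × $30.84 × 2 = $185.04
Gross pay = $1,171.92 + $185.04 = $1,356.96
Traditional 401(k): $1,356.96 × 0.05 = $67.85
Dependent-care account contribution: $35.99
Pre-tax total = $67.85 + $35.99 = $103.84
Taxable wages = $1,356.96 − $103.84 = $1,253.12
Federal withholding: $1,253.12 × 0.1345 = $168.54
City income tax: $1,253.12 × 0.02 = $25.06
State income tax: $1,253.12 × 0.047 = $58.90
Medicare tax: $1,356.96 × 0.0115 = $15.61
PFL insurance: $1,356.96 × 0.0025 = $3.39
Union dues: $51.94
Life insurance premium: $54.46
Total deductions = $67.85 + $35.99 + $168.54 + $25.06 + $58.90 + $15.61 + $3.39 + $51.94 + $54.46 = $481.74
Net pay = $1,356.96 − $481.74 = $875.22

$875.22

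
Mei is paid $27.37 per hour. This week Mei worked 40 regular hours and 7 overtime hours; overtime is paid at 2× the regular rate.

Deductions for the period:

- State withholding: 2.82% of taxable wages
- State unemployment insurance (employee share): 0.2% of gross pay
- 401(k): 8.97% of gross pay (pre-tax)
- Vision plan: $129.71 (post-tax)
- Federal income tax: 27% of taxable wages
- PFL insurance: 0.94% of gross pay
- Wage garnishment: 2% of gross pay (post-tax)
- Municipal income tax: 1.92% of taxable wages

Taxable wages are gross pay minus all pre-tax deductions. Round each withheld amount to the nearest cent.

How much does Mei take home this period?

$742.26

Regular pay: 40 × $27.37 = $1094.80
Overtime pay: 7 × $27.37 × 2 = $383.18
Gross pay = $1094.80 + $383.18 = $1477.98
401(k): $1477.98 × 0.0897 = $132.57
Taxable wages = $1477.98 − $132.57 = $1345.41
Municipal income tax: $1345.41 × 0.0192 = $25.83
State withholding: $1345.41 × 0.0282 = $37.94
Federal income tax: $1345.41 × 0.27 = $363.26
PFL insurance: $1477.98 × 0.0094 = $13.89
State unemployment insurance (employee share): $1477.98 × 0.002 = $2.96
Wage garnishment: $1477.98 × 0.02 = $29.56
Vision plan: $129.71
Total deductions = $132.57 + $25.83 + $37.94 + $363.26 + $13.89 + $2.96 + $29.56 + $129.71 = $735.72
Net pay = $1477.98 − $735.72 = $742.26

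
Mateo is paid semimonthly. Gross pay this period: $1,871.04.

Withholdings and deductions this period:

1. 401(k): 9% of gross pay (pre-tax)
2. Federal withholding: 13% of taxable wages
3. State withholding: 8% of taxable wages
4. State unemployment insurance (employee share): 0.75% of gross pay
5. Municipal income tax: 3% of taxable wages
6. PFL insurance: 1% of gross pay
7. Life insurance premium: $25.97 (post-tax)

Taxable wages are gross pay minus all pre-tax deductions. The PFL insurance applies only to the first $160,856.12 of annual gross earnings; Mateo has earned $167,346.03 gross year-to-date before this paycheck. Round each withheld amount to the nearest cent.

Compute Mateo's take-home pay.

401(k): $1,871.04 × 0.09 = $168.39
Taxable wages = $1,871.04 − $168.39 = $1,702.65
Municipal income tax: $1,702.65 × 0.03 = $51.08
State withholding: $1,702.65 × 0.08 = $136.21
Federal withholding: $1,702.65 × 0.13 = $221.34
PFL insurance: annual cap $160,856.12 already reached (YTD $167,346.03), so $0.00
State unemployment insurance (employee share): $1,871.04 × 0.0075 = $14.03
Life insurance premium: $25.97
Total deductions = $168.39 + $51.08 + $136.21 + $221.34 + $0.00 + $14.03 + $25.97 = $617.02
Net pay = $1,871.04 − $617.02 = $1,254.02

$1,254.02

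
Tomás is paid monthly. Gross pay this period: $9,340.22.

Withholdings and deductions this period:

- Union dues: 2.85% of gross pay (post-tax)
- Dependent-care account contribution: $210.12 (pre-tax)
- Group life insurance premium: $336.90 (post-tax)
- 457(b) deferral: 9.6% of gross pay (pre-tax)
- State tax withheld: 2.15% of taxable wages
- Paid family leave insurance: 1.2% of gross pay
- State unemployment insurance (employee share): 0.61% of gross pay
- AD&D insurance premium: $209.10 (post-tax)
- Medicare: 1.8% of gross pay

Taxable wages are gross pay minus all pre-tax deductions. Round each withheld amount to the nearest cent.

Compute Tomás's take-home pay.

$6,907.04

Dependent-care account contribution: $210.12
457(b) deferral: $9,340.22 × 0.096 = $896.66
Pre-tax total = $210.12 + $896.66 = $1,106.78
Taxable wages = $9,340.22 − $1,106.78 = $8,233.44
State tax withheld: $8,233.44 × 0.0215 = $177.02
Medicare: $9,340.22 × 0.018 = $168.12
State unemployment insurance (employee share): $9,340.22 × 0.0061 = $56.98
Paid family leave insurance: $9,340.22 × 0.012 = $112.08
AD&D insurance premium: $209.10
Union dues: $9,340.22 × 0.0285 = $266.20
Group life insurance premium: $336.90
Total deductions = $210.12 + $896.66 + $177.02 + $168.12 + $56.98 + $112.08 + $209.10 + $266.20 + $336.90 = $2,433.18
Net pay = $9,340.22 − $2,433.18 = $6,907.04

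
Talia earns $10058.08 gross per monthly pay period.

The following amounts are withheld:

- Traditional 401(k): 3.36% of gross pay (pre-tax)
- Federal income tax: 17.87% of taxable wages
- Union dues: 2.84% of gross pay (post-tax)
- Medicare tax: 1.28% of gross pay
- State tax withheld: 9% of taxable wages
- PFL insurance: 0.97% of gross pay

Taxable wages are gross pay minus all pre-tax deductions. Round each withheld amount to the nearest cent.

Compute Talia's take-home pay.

$6596.38

Traditional 401(k): $10058.08 × 0.0336 = $337.95
Taxable wages = $10058.08 − $337.95 = $9720.13
State tax withheld: $9720.13 × 0.09 = $874.81
Federal income tax: $9720.13 × 0.1787 = $1736.99
Medicare tax: $10058.08 × 0.0128 = $128.74
PFL insurance: $10058.08 × 0.0097 = $97.56
Union dues: $10058.08 × 0.0284 = $285.65
Total deductions = $337.95 + $874.81 + $1736.99 + $128.74 + $97.56 + $285.65 = $3461.70
Net pay = $10058.08 − $3461.70 = $6596.38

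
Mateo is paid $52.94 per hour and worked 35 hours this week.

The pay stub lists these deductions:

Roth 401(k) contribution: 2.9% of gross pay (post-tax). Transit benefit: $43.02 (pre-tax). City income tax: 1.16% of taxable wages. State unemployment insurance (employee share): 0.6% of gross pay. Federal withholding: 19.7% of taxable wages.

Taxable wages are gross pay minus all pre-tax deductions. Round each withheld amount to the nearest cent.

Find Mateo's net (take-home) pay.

Gross pay: 35 × $52.94 = $1,852.90
Transit benefit: $43.02
Taxable wages = $1,852.90 − $43.02 = $1,809.88
City income tax: $1,809.88 × 0.0116 = $20.99
Federal withholding: $1,809.88 × 0.197 = $356.55
State unemployment insurance (employee share): $1,852.90 × 0.006 = $11.12
Roth 401(k) contribution: $1,852.90 × 0.029 = $53.73
Total deductions = $43.02 + $20.99 + $356.55 + $11.12 + $53.73 = $485.41
Net pay = $1,852.90 − $485.41 = $1,367.49

$1,367.49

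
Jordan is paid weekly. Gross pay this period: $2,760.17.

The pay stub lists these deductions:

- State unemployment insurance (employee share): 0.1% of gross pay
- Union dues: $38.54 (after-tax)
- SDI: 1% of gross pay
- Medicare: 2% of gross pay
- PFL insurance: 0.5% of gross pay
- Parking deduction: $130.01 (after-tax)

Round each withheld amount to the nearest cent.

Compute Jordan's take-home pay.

$2,492.26

SDI: $2,760.17 × 0.01 = $27.60
Medicare: $2,760.17 × 0.02 = $55.20
State unemployment insurance (employee share): $2,760.17 × 0.001 = $2.76
PFL insurance: $2,760.17 × 0.005 = $13.80
Parking deduction: $130.01
Union dues: $38.54
Total deductions = $27.60 + $55.20 + $2.76 + $13.80 + $130.01 + $38.54 = $267.91
Net pay = $2,760.17 − $267.91 = $2,492.26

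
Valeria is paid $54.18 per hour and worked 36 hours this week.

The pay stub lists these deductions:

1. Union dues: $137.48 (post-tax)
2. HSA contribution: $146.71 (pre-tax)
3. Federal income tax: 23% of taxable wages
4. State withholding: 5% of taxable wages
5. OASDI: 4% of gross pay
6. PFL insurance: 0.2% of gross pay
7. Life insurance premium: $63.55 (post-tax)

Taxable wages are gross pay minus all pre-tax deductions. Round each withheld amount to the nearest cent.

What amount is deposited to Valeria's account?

$1,015.76

Gross pay: 36 × $54.18 = $1,950.48
HSA contribution: $146.71
Taxable wages = $1,950.48 − $146.71 = $1,803.77
Federal income tax: $1,803.77 × 0.23 = $414.87
State withholding: $1,803.77 × 0.05 = $90.19
PFL insurance: $1,950.48 × 0.002 = $3.90
OASDI: $1,950.48 × 0.04 = $78.02
Union dues: $137.48
Life insurance premium: $63.55
Total deductions = $146.71 + $414.87 + $90.19 + $3.90 + $78.02 + $137.48 + $63.55 = $934.72
Net pay = $1,950.48 − $934.72 = $1,015.76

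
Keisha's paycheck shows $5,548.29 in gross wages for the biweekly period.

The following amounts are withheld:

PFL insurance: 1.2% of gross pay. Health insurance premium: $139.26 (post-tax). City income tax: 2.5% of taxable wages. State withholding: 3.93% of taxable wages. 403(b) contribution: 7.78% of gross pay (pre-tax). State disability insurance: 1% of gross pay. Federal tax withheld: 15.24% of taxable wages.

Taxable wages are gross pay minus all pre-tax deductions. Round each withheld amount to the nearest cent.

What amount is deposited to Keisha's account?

$3,746.54

403(b) contribution: $5,548.29 × 0.0778 = $431.66
Taxable wages = $5,548.29 − $431.66 = $5,116.63
Federal tax withheld: $5,116.63 × 0.1524 = $779.77
City income tax: $5,116.63 × 0.025 = $127.92
State withholding: $5,116.63 × 0.0393 = $201.08
State disability insurance: $5,548.29 × 0.01 = $55.48
PFL insurance: $5,548.29 × 0.012 = $66.58
Health insurance premium: $139.26
Total deductions = $431.66 + $779.77 + $127.92 + $201.08 + $55.48 + $66.58 + $139.26 = $1,801.75
Net pay = $5,548.29 − $1,801.75 = $3,746.54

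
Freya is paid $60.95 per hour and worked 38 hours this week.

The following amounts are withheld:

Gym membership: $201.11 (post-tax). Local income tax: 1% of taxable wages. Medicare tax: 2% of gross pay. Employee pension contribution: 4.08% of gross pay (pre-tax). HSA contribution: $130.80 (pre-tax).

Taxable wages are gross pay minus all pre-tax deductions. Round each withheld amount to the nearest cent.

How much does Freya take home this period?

Gross pay: 38 × $60.95 = $2,316.10
HSA contribution: $130.80
Employee pension contribution: $2,316.10 × 0.0408 = $94.50
Pre-tax total = $130.80 + $94.50 = $225.30
Taxable wages = $2,316.10 − $225.30 = $2,090.80
Local income tax: $2,090.80 × 0.01 = $20.91
Medicare tax: $2,316.10 × 0.02 = $46.32
Gym membership: $201.11
Total deductions = $130.80 + $94.50 + $20.91 + $46.32 + $201.11 = $493.64
Net pay = $2,316.10 − $493.64 = $1,822.46

$1,822.46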